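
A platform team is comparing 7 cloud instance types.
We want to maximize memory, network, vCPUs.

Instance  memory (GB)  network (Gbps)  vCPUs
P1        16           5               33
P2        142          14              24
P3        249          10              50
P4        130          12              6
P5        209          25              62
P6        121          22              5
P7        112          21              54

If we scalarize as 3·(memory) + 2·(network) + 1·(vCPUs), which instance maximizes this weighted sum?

P1: 3·16 + 2·5 + 1·33 = 91
P2: 3·142 + 2·14 + 1·24 = 478
P3: 3·249 + 2·10 + 1·50 = 817
P4: 3·130 + 2·12 + 1·6 = 420
P5: 3·209 + 2·25 + 1·62 = 739
P6: 3·121 + 2·22 + 1·5 = 412
P7: 3·112 + 2·21 + 1·54 = 432
Highest: P3 at 817.

P3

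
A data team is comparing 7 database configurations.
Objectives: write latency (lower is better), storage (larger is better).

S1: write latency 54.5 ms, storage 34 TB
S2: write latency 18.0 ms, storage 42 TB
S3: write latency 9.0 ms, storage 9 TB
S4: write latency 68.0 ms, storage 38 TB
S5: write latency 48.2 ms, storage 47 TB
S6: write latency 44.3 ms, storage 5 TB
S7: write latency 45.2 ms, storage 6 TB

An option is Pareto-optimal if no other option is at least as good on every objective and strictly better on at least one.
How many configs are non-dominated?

3

S1: dominated by S2 (write latency 18.0≤54.5, storage 42≥34).
S2: not dominated.
S3: not dominated (best write latency).
S4: dominated by S2 (write latency 18.0≤68.0, storage 42≥38).
S5: not dominated (best storage).
S6: dominated by S2 (write latency 18.0≤44.3, storage 42≥5).
S7: dominated by S2 (write latency 18.0≤45.2, storage 42≥6).
Pareto-optimal: S2, S3, S5 → 3.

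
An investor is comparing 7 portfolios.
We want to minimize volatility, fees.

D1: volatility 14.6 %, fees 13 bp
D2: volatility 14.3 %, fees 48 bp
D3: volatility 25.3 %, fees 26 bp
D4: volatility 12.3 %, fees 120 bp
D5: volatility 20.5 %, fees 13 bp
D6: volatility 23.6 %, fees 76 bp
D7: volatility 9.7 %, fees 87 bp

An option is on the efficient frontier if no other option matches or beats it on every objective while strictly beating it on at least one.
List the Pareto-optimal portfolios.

D1: not dominated.
D2: not dominated.
D3: dominated by D1 (volatility 14.6≤25.3, fees 13≤26).
D4: dominated by D7 (volatility 9.7≤12.3, fees 87≤120).
D5: dominated by D1 (volatility 14.6≤20.5, fees 13≤13).
D6: dominated by D1 (volatility 14.6≤23.6, fees 13≤76).
D7: not dominated (best volatility).

D1, D2, D7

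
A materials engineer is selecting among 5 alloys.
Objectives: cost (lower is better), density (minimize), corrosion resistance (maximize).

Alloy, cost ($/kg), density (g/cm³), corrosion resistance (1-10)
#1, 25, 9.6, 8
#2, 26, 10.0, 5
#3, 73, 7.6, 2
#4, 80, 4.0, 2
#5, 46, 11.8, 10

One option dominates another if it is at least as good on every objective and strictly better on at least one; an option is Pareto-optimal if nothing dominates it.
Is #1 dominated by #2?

#2 vs #1: #2 is worse on cost (26 vs 25), so it does not dominate #1.

No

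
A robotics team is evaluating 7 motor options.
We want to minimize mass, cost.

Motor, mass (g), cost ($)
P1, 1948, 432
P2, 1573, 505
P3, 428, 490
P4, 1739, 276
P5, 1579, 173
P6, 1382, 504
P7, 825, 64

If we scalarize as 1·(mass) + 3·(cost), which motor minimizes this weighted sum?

P1: 1·1948 + 3·432 = 3244
P2: 1·1573 + 3·505 = 3088
P3: 1·428 + 3·490 = 1898
P4: 1·1739 + 3·276 = 2567
P5: 1·1579 + 3·173 = 2098
P6: 1·1382 + 3·504 = 2894
P7: 1·825 + 3·64 = 1017
Lowest: P7 at 1017.

P7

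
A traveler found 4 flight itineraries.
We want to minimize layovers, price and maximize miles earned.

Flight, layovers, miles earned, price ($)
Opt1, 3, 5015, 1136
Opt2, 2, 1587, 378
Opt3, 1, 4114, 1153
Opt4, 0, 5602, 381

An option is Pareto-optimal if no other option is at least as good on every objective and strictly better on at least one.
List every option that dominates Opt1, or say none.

Opt4: layovers 0≤3, miles earned 5602≥5015, price 381≤1136 — dominates Opt1.
Others (Opt2, Opt3) are each worse than Opt1 on at least one objective.

Opt4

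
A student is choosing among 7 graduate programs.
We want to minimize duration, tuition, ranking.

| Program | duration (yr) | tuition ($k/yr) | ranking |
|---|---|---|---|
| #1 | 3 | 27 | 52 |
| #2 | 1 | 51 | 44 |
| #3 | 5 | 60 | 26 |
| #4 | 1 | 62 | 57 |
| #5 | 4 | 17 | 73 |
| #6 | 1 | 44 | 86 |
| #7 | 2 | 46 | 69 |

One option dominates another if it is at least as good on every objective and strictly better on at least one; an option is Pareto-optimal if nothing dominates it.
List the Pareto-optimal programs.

#1, #2, #3, #5, #6, #7

#1: not dominated.
#2: not dominated.
#3: not dominated (best ranking).
#4: dominated by #2 (duration 1≤1, tuition 51≤62, ranking 44≤57).
#5: not dominated (best tuition).
#6: not dominated.
#7: not dominated.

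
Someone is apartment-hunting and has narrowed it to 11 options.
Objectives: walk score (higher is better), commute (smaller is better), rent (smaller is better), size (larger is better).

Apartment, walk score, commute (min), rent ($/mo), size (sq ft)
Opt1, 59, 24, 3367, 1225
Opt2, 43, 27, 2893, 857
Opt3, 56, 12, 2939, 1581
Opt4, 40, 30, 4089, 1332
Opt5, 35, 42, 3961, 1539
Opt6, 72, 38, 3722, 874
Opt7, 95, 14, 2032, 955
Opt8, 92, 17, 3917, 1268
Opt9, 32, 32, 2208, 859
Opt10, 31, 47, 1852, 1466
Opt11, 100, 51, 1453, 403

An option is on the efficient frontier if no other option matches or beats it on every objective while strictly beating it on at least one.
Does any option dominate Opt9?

Opt7 vs Opt9: walk score 95≥32, commute 14≤32, rent 2032≤2208, size 955≥859 — Opt7 is at least as good on every objective and strictly better on at least one, so Opt7 dominates Opt9.

Yes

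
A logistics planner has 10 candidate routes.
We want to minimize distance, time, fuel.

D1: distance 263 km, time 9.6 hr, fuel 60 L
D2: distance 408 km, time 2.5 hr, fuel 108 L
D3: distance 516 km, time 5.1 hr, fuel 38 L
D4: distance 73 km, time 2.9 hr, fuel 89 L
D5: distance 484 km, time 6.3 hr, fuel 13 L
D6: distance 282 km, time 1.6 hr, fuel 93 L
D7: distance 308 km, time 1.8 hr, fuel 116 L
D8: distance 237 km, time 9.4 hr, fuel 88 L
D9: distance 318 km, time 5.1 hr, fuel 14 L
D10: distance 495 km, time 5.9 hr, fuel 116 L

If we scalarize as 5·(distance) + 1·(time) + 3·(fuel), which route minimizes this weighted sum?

D4

D1: 5·263 + 1·9.6 + 3·60 = 1504.6
D2: 5·408 + 1·2.5 + 3·108 = 2366.5
D3: 5·516 + 1·5.1 + 3·38 = 2699.1
D4: 5·73 + 1·2.9 + 3·89 = 634.9
D5: 5·484 + 1·6.3 + 3·13 = 2465.3
D6: 5·282 + 1·1.6 + 3·93 = 1690.6
D7: 5·308 + 1·1.8 + 3·116 = 1889.8
D8: 5·237 + 1·9.4 + 3·88 = 1458.4
D9: 5·318 + 1·5.1 + 3·14 = 1637.1
D10: 5·495 + 1·5.9 + 3·116 = 2828.9
Lowest: D4 at 634.9.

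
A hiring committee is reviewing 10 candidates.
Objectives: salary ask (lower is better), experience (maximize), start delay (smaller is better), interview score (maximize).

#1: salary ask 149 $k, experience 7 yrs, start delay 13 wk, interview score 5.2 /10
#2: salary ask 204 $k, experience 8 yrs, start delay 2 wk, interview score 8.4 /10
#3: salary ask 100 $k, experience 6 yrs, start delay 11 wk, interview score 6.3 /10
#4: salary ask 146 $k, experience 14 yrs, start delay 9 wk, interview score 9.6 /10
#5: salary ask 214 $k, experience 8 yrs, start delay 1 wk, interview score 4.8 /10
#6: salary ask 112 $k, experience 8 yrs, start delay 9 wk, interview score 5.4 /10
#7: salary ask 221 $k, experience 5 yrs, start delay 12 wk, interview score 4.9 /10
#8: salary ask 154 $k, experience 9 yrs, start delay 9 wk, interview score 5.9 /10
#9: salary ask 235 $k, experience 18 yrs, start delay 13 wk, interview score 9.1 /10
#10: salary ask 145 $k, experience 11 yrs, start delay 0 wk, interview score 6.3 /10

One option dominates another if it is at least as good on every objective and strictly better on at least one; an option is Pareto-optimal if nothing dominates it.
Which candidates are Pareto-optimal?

#2, #3, #4, #6, #9, #10

#1: dominated by #4 (salary ask 146≤149, experience 14≥7, start delay 9≤13, interview score 9.6≥5.2).
#2: not dominated.
#3: not dominated (best salary ask).
#4: not dominated (best interview score).
#5: dominated by #10 (salary ask 145≤214, experience 11≥8, start delay 0≤1, interview score 6.3≥4.8).
#6: not dominated.
#7: dominated by #2 (salary ask 204≤221, experience 8≥5, start delay 2≤12, interview score 8.4≥4.9).
#8: dominated by #4 (salary ask 146≤154, experience 14≥9, start delay 9≤9, interview score 9.6≥5.9).
#9: not dominated (best experience).
#10: not dominated (best start delay).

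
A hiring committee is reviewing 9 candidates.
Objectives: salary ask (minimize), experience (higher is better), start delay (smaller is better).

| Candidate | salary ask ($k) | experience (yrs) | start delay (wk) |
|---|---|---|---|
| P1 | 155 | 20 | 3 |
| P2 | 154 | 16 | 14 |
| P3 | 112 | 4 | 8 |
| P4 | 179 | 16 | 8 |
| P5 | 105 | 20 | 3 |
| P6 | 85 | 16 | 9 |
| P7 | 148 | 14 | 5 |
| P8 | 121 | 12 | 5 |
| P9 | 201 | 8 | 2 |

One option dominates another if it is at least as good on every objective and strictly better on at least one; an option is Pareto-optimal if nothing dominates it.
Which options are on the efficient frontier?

P1: dominated by P5 (salary ask 105≤155, experience 20≥20, start delay 3≤3).
P2: dominated by P5 (salary ask 105≤154, experience 20≥16, start delay 3≤14).
P3: dominated by P5 (salary ask 105≤112, experience 20≥4, start delay 3≤8).
P4: dominated by P1 (salary ask 155≤179, experience 20≥16, start delay 3≤8).
P5: not dominated.
P6: not dominated (best salary ask).
P7: dominated by P5 (salary ask 105≤148, experience 20≥14, start delay 3≤5).
P8: dominated by P5 (salary ask 105≤121, experience 20≥12, start delay 3≤5).
P9: not dominated (best start delay).

P5, P6, P9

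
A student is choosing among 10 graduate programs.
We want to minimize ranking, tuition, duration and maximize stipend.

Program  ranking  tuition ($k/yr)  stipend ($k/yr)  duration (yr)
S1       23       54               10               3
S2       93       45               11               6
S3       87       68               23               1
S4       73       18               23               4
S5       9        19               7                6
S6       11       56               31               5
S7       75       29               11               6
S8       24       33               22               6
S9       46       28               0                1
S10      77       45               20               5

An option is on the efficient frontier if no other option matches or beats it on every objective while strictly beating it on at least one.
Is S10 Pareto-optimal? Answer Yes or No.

S4 vs S10: ranking 73≤77, tuition 18≤45, stipend 23≥20, duration 4≤5 — S4 is at least as good on every objective and strictly better on at least one, so S4 dominates S10.

No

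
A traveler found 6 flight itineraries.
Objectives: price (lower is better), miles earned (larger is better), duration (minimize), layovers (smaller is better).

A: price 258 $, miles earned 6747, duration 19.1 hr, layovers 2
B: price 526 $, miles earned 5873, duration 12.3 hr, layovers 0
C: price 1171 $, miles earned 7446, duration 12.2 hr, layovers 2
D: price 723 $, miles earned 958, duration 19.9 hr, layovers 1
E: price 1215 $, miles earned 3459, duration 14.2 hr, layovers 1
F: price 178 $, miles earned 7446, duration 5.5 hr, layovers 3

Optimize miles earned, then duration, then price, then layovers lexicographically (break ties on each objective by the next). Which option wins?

F

First maximize miles earned: best is 7446, kept {C, F}.
Then minimize duration: best is 5.5, kept {F}.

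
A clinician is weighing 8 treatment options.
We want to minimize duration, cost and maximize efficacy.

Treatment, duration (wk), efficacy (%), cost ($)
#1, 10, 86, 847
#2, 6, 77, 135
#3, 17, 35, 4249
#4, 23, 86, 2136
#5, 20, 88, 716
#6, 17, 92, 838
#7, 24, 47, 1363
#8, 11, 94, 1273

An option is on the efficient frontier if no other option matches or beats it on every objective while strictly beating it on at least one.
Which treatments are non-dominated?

#1: not dominated.
#2: not dominated (best duration).
#3: dominated by #1 (duration 10≤17, efficacy 86≥35, cost 847≤4249).
#4: dominated by #1 (duration 10≤23, efficacy 86≥86, cost 847≤2136).
#5: not dominated.
#6: not dominated.
#7: dominated by #1 (duration 10≤24, efficacy 86≥47, cost 847≤1363).
#8: not dominated (best efficacy).

#1, #2, #5, #6, #8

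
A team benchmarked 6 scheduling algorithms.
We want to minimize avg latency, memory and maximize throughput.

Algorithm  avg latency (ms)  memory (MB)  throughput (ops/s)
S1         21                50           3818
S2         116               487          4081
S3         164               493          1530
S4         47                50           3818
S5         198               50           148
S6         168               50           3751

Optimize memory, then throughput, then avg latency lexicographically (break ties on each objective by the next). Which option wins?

First minimize memory: best is 50, kept {S1, S4, S5, S6}.
Then maximize throughput: best is 3818, kept {S1, S4}.
Then minimize avg latency: best is 21, kept {S1}.

S1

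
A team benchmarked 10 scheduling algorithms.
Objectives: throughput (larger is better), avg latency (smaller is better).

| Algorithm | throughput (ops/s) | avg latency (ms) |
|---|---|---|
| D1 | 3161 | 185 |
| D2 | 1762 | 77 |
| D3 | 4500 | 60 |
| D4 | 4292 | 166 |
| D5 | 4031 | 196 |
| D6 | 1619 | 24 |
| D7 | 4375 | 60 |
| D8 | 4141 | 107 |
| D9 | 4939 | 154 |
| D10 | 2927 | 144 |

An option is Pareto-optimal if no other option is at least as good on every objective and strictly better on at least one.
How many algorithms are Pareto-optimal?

3

D1: dominated by D3 (throughput 4500≥3161, avg latency 60≤185).
D2: dominated by D3 (throughput 4500≥1762, avg latency 60≤77).
D3: not dominated.
D4: dominated by D3 (throughput 4500≥4292, avg latency 60≤166).
D5: dominated by D3 (throughput 4500≥4031, avg latency 60≤196).
D6: not dominated (best avg latency).
D7: dominated by D3 (throughput 4500≥4375, avg latency 60≤60).
D8: dominated by D3 (throughput 4500≥4141, avg latency 60≤107).
D9: not dominated (best throughput).
D10: dominated by D3 (throughput 4500≥2927, avg latency 60≤144).
Pareto-optimal: D3, D6, D9 → 3.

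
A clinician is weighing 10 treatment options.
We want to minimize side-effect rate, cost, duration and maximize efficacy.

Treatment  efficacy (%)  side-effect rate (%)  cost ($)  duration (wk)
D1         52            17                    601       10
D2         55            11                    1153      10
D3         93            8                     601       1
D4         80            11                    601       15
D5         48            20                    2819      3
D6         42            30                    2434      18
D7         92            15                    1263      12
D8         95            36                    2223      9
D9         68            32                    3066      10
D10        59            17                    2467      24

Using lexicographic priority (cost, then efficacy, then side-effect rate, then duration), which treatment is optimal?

D3

First minimize cost: best is 601, kept {D1, D3, D4}.
Then maximize efficacy: best is 93, kept {D3}.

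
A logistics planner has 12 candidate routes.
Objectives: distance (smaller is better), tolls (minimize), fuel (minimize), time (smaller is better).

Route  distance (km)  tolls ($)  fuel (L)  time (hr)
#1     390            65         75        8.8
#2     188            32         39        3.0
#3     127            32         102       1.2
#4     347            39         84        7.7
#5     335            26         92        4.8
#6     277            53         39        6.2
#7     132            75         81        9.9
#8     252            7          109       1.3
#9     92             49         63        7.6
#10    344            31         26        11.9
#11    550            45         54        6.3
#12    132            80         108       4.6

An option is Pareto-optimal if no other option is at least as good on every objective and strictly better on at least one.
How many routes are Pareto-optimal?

#1: dominated by #2 (distance 188≤390, tolls 32≤65, fuel 39≤75, time 3.0≤8.8).
#2: not dominated.
#3: not dominated (best time).
#4: dominated by #2 (distance 188≤347, tolls 32≤39, fuel 39≤84, time 3.0≤7.7).
#5: not dominated.
#6: dominated by #2 (distance 188≤277, tolls 32≤53, fuel 39≤39, time 3.0≤6.2).
#7: dominated by #9 (distance 92≤132, tolls 49≤75, fuel 63≤81, time 7.6≤9.9).
#8: not dominated (best tolls).
#9: not dominated (best distance).
#10: not dominated (best fuel).
#11: dominated by #2 (distance 188≤550, tolls 32≤45, fuel 39≤54, time 3.0≤6.3).
#12: dominated by #3 (distance 127≤132, tolls 32≤80, fuel 102≤108, time 1.2≤4.6).
Pareto-optimal: #2, #3, #5, #8, #9, #10 → 6.

6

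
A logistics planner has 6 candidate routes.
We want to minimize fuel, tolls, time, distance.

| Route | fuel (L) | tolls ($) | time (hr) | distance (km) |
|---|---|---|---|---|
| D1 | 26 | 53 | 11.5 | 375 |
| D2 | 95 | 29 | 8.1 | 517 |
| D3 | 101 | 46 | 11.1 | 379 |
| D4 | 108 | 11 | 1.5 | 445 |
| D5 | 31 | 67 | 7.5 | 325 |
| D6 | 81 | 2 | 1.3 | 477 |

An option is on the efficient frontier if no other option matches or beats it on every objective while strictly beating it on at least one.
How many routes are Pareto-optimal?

D1: not dominated (best fuel).
D2: dominated by D6 (fuel 81≤95, tolls 2≤29, time 1.3≤8.1, distance 477≤517).
D3: not dominated.
D4: not dominated.
D5: not dominated (best distance).
D6: not dominated (best tolls).
Pareto-optimal: D1, D3, D4, D5, D6 → 5.

5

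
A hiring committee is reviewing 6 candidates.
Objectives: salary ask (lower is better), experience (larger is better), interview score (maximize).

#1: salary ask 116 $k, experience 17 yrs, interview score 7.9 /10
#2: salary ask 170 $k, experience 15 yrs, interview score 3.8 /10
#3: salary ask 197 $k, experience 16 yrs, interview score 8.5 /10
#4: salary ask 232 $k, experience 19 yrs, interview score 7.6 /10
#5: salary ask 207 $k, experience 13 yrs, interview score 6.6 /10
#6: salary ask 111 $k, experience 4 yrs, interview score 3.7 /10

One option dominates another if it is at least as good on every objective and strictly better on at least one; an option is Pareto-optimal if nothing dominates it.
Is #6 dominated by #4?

No

#4 vs #6: #4 is worse on salary ask (232 vs 111), so it does not dominate #6.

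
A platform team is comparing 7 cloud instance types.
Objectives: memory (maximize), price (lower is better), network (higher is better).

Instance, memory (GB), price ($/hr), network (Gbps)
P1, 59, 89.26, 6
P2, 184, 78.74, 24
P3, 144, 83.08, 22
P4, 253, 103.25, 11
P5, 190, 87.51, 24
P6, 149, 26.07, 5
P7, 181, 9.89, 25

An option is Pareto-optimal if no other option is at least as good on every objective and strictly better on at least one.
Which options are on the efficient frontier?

P2, P4, P5, P7

P1: dominated by P2 (memory 184≥59, price 78.74≤89.26, network 24≥6).
P2: not dominated.
P3: dominated by P2 (memory 184≥144, price 78.74≤83.08, network 24≥22).
P4: not dominated (best memory).
P5: not dominated.
P6: dominated by P7 (memory 181≥149, price 9.89≤26.07, network 25≥5).
P7: not dominated (best price).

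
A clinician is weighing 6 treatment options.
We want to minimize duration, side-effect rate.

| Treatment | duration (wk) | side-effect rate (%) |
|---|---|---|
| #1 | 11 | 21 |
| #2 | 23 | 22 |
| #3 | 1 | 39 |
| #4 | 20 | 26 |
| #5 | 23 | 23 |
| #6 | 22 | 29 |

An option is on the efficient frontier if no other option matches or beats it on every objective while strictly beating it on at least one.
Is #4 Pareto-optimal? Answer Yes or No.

No

#1 vs #4: duration 11≤20, side-effect rate 21≤26 — #1 is at least as good on every objective and strictly better on at least one, so #1 dominates #4.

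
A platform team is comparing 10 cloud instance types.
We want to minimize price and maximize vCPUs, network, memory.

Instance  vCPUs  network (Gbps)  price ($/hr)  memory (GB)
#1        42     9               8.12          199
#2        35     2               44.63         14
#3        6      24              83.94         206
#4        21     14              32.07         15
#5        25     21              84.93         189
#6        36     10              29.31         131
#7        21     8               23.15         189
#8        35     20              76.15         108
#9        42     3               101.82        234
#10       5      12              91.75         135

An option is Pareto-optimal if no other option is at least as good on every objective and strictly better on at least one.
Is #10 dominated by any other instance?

#3 vs #10: vCPUs 6≥5, network 24≥12, price 83.94≤91.75, memory 206≥135 — #3 is at least as good on every objective and strictly better on at least one, so #3 dominates #10.

Yes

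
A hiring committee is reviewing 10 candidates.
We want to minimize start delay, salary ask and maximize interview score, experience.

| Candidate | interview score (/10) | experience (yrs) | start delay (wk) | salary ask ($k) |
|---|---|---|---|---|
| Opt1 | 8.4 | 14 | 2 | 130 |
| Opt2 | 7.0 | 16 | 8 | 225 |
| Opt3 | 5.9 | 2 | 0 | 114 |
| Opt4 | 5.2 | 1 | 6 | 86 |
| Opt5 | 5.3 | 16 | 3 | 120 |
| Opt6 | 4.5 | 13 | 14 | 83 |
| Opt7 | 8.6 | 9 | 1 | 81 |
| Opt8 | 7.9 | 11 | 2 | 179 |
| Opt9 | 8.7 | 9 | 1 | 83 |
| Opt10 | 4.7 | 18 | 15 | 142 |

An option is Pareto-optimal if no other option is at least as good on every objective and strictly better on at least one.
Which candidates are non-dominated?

Opt1, Opt2, Opt3, Opt5, Opt6, Opt7, Opt9, Opt10

Opt1: not dominated.
Opt2: not dominated.
Opt3: not dominated (best start delay).
Opt4: dominated by Opt7 (interview score 8.6≥5.2, experience 9≥1, start delay 1≤6, salary ask 81≤86).
Opt5: not dominated.
Opt6: not dominated.
Opt7: not dominated (best salary ask).
Opt8: dominated by Opt1 (interview score 8.4≥7.9, experience 14≥11, start delay 2≤2, salary ask 130≤179).
Opt9: not dominated (best interview score).
Opt10: not dominated (best experience).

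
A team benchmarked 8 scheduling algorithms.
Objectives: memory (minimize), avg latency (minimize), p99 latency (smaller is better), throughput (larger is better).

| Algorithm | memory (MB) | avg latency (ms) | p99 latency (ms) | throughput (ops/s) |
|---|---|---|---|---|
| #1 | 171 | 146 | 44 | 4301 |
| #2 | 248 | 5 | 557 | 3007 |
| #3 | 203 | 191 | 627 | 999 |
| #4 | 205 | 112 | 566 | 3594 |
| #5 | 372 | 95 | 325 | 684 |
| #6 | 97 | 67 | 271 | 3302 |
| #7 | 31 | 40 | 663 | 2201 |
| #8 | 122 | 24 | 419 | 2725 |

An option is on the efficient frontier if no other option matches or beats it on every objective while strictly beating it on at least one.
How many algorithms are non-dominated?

#1: not dominated (best p99 latency).
#2: not dominated (best avg latency).
#3: dominated by #1 (memory 171≤203, avg latency 146≤191, p99 latency 44≤627, throughput 4301≥999).
#4: not dominated.
#5: dominated by #6 (memory 97≤372, avg latency 67≤95, p99 latency 271≤325, throughput 3302≥684).
#6: not dominated.
#7: not dominated (best memory).
#8: not dominated.
Pareto-optimal: #1, #2, #4, #6, #7, #8 → 6.

6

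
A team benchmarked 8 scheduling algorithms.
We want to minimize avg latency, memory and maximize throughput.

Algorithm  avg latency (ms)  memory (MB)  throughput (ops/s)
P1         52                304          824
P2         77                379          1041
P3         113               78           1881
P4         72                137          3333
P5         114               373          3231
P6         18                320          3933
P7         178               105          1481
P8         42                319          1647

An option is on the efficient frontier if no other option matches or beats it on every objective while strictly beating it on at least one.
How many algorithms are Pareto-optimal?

5

P1: not dominated.
P2: dominated by P4 (avg latency 72≤77, memory 137≤379, throughput 3333≥1041).
P3: not dominated (best memory).
P4: not dominated.
P5: dominated by P4 (avg latency 72≤114, memory 137≤373, throughput 3333≥3231).
P6: not dominated (best avg latency).
P7: dominated by P3 (avg latency 113≤178, memory 78≤105, throughput 1881≥1481).
P8: not dominated.
Pareto-optimal: P1, P3, P4, P6, P8 → 5.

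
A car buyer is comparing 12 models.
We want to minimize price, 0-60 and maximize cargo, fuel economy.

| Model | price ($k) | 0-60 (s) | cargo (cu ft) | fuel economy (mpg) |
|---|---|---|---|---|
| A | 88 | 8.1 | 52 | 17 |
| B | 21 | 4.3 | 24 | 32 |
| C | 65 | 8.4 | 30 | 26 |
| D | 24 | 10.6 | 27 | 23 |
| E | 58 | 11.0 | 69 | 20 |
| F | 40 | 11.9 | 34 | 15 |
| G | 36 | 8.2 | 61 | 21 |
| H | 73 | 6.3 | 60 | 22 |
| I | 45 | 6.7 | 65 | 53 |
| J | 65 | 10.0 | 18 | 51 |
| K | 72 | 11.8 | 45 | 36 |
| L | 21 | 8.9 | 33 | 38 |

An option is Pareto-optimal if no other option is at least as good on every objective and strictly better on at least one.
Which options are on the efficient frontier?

A: dominated by H (price 73≤88, 0-60 6.3≤8.1, cargo 60≥52, fuel economy 22≥17).
B: not dominated (best 0-60).
C: dominated by I (price 45≤65, 0-60 6.7≤8.4, cargo 65≥30, fuel economy 53≥26).
D: dominated by L (price 21≤24, 0-60 8.9≤10.6, cargo 33≥27, fuel economy 38≥23).
E: not dominated (best cargo).
F: dominated by G (price 36≤40, 0-60 8.2≤11.9, cargo 61≥34, fuel economy 21≥15).
G: not dominated.
H: not dominated.
I: not dominated (best fuel economy).
J: dominated by I (price 45≤65, 0-60 6.7≤10.0, cargo 65≥18, fuel economy 53≥51).
K: dominated by I (price 45≤72, 0-60 6.7≤11.8, cargo 65≥45, fuel economy 53≥36).
L: not dominated.

B, E, G, H, I, L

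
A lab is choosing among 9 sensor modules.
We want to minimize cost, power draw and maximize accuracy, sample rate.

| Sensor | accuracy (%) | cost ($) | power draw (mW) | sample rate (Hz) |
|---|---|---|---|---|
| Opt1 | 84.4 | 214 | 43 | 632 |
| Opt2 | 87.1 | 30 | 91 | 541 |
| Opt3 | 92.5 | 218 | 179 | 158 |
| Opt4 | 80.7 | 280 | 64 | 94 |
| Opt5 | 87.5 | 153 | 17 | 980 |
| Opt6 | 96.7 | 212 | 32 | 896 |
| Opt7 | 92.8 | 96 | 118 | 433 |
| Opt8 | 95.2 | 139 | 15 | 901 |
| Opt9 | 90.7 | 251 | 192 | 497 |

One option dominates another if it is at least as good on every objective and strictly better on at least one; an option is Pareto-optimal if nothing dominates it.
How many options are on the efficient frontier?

5

Opt1: dominated by Opt5 (accuracy 87.5≥84.4, cost 153≤214, power draw 17≤43, sample rate 980≥632).
Opt2: not dominated (best cost).
Opt3: dominated by Opt6 (accuracy 96.7≥92.5, cost 212≤218, power draw 32≤179, sample rate 896≥158).
Opt4: dominated by Opt1 (accuracy 84.4≥80.7, cost 214≤280, power draw 43≤64, sample rate 632≥94).
Opt5: not dominated (best sample rate).
Opt6: not dominated (best accuracy).
Opt7: not dominated.
Opt8: not dominated (best power draw).
Opt9: dominated by Opt6 (accuracy 96.7≥90.7, cost 212≤251, power draw 32≤192, sample rate 896≥497).
Pareto-optimal: Opt2, Opt5, Opt6, Opt7, Opt8 → 5.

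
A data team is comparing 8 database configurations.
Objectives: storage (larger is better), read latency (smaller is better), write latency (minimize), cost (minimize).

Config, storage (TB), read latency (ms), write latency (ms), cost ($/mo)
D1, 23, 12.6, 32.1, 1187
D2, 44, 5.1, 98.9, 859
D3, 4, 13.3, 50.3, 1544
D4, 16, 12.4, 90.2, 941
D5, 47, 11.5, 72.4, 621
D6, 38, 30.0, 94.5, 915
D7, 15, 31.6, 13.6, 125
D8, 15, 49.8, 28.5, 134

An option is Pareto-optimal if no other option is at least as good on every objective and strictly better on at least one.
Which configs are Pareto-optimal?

D1: not dominated.
D2: not dominated (best read latency).
D3: dominated by D1 (storage 23≥4, read latency 12.6≤13.3, write latency 32.1≤50.3, cost 1187≤1544).
D4: dominated by D5 (storage 47≥16, read latency 11.5≤12.4, write latency 72.4≤90.2, cost 621≤941).
D5: not dominated (best storage).
D6: dominated by D5 (storage 47≥38, read latency 11.5≤30.0, write latency 72.4≤94.5, cost 621≤915).
D7: not dominated (best write latency).
D8: dominated by D7 (storage 15≥15, read latency 31.6≤49.8, write latency 13.6≤28.5, cost 125≤134).

D1, D2, D5, D7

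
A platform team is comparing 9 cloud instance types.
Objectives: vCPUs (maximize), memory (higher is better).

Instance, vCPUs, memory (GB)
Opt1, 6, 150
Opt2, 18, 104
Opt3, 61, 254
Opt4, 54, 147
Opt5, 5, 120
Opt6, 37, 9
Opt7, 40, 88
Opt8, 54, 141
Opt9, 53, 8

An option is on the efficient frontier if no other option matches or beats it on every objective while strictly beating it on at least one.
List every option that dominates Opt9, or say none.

Opt3: vCPUs 61≥53, memory 254≥8 — dominates Opt9.
Opt4: vCPUs 54≥53, memory 147≥8 — dominates Opt9.
Opt8: vCPUs 54≥53, memory 141≥8 — dominates Opt9.
Others (Opt1, Opt2, Opt5, Opt6, Opt7) are each worse than Opt9 on at least one objective.

Opt3, Opt4, Opt8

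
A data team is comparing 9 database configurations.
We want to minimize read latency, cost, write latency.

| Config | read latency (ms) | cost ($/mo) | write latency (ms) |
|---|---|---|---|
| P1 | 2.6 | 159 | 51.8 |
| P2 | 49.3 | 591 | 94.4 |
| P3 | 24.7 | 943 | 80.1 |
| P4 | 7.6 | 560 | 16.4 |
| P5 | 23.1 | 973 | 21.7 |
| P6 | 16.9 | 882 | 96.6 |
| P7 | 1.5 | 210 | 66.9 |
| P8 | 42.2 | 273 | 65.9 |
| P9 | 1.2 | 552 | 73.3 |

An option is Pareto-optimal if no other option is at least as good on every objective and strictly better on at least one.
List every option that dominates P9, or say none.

P1: worse on read latency (2.6 vs 1.2).
P2: worse on read latency (49.3 vs 1.2).
P3: worse on read latency (24.7 vs 1.2).
P4: worse on read latency (7.6 vs 1.2).
P5: worse on read latency (23.1 vs 1.2).
P6: worse on read latency (16.9 vs 1.2).
P7: worse on read latency (1.5 vs 1.2).
P8: worse on read latency (42.2 vs 1.2).
No option dominates P9.

none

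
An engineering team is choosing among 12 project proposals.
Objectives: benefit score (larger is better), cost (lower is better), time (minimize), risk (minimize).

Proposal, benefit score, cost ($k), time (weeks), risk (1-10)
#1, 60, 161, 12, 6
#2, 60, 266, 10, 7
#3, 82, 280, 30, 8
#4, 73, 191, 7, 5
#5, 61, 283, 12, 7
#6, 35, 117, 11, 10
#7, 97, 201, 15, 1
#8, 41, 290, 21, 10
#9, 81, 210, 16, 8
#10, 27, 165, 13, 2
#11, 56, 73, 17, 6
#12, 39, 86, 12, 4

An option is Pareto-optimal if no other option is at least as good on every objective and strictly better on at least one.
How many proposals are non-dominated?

7

#1: not dominated.
#2: dominated by #4 (benefit score 73≥60, cost 191≤266, time 7≤10, risk 5≤7).
#3: dominated by #7 (benefit score 97≥82, cost 201≤280, time 15≤30, risk 1≤8).
#4: not dominated (best time).
#5: dominated by #4 (benefit score 73≥61, cost 191≤283, time 7≤12, risk 5≤7).
#6: not dominated.
#7: not dominated (best benefit score).
#8: dominated by #1 (benefit score 60≥41, cost 161≤290, time 12≤21, risk 6≤10).
#9: dominated by #7 (benefit score 97≥81, cost 201≤210, time 15≤16, risk 1≤8).
#10: not dominated.
#11: not dominated (best cost).
#12: not dominated.
Pareto-optimal: #1, #4, #6, #7, #10, #11, #12 → 7.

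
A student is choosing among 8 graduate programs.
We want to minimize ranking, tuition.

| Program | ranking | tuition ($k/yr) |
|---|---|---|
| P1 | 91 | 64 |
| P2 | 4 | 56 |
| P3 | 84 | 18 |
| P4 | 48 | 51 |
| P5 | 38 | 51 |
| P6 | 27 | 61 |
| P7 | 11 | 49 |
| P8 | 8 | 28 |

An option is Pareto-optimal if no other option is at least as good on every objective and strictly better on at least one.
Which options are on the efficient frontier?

P2, P3, P8

P1: dominated by P2 (ranking 4≤91, tuition 56≤64).
P2: not dominated (best ranking).
P3: not dominated (best tuition).
P4: dominated by P5 (ranking 38≤48, tuition 51≤51).
P5: dominated by P7 (ranking 11≤38, tuition 49≤51).
P6: dominated by P2 (ranking 4≤27, tuition 56≤61).
P7: dominated by P8 (ranking 8≤11, tuition 28≤49).
P8: not dominated.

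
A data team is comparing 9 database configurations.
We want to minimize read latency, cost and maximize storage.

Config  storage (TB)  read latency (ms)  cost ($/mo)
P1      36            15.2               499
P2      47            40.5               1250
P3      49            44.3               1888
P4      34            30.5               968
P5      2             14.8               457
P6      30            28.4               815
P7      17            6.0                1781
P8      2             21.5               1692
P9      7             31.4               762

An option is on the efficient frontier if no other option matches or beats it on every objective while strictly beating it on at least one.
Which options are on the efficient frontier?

P1, P2, P3, P5, P7

P1: not dominated.
P2: not dominated.
P3: not dominated (best storage).
P4: dominated by P1 (storage 36≥34, read latency 15.2≤30.5, cost 499≤968).
P5: not dominated (best cost).
P6: dominated by P1 (storage 36≥30, read latency 15.2≤28.4, cost 499≤815).
P7: not dominated (best read latency).
P8: dominated by P1 (storage 36≥2, read latency 15.2≤21.5, cost 499≤1692).
P9: dominated by P1 (storage 36≥7, read latency 15.2≤31.4, cost 499≤762).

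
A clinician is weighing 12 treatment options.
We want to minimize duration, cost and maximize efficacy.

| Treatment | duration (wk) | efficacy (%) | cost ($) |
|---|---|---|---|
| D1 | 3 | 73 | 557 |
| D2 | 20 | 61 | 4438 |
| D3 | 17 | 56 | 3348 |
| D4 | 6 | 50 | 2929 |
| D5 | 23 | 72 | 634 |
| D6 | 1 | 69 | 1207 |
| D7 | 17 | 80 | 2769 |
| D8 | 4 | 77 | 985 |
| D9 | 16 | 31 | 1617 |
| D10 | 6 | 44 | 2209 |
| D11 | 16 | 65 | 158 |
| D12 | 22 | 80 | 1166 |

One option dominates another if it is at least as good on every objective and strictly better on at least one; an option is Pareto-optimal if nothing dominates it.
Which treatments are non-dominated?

D1: not dominated.
D2: dominated by D1 (duration 3≤20, efficacy 73≥61, cost 557≤4438).
D3: dominated by D1 (duration 3≤17, efficacy 73≥56, cost 557≤3348).
D4: dominated by D1 (duration 3≤6, efficacy 73≥50, cost 557≤2929).
D5: dominated by D1 (duration 3≤23, efficacy 73≥72, cost 557≤634).
D6: not dominated (best duration).
D7: not dominated.
D8: not dominated.
D9: dominated by D1 (duration 3≤16, efficacy 73≥31, cost 557≤1617).
D10: dominated by D1 (duration 3≤6, efficacy 73≥44, cost 557≤2209).
D11: not dominated (best cost).
D12: not dominated.

D1, D6, D7, D8, D11, D12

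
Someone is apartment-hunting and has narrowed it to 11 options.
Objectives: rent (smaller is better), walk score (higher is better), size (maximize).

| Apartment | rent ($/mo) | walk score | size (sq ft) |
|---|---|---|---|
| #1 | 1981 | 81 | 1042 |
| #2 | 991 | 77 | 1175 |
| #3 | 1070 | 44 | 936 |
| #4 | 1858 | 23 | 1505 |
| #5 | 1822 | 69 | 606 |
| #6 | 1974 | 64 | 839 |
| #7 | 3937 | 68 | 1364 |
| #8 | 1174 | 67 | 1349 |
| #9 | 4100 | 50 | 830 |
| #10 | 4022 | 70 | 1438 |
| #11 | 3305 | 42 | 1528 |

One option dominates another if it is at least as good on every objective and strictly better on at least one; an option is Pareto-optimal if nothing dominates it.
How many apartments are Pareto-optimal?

#1: not dominated (best walk score).
#2: not dominated (best rent).
#3: dominated by #2 (rent 991≤1070, walk score 77≥44, size 1175≥936).
#4: not dominated.
#5: dominated by #2 (rent 991≤1822, walk score 77≥69, size 1175≥606).
#6: dominated by #2 (rent 991≤1974, walk score 77≥64, size 1175≥839).
#7: not dominated.
#8: not dominated.
#9: dominated by #1 (rent 1981≤4100, walk score 81≥50, size 1042≥830).
#10: not dominated.
#11: not dominated (best size).
Pareto-optimal: #1, #2, #4, #7, #8, #10, #11 → 7.

7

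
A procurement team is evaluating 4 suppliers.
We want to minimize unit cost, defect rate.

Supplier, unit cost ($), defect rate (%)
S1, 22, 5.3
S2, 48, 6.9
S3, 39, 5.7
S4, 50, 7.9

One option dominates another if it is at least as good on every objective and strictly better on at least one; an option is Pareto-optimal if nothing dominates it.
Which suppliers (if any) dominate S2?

S1: unit cost 22≤48, defect rate 5.3≤6.9 — dominates S2.
S3: unit cost 39≤48, defect rate 5.7≤6.9 — dominates S2.
Others (S4) are each worse than S2 on at least one objective.

S1, S3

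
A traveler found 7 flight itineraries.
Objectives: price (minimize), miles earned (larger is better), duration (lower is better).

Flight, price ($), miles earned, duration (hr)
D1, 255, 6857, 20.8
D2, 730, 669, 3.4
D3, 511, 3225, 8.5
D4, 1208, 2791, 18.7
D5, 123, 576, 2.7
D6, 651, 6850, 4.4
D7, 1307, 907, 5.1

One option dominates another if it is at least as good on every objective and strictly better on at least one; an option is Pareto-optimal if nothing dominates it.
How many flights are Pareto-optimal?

5

D1: not dominated (best miles earned).
D2: not dominated.
D3: not dominated.
D4: dominated by D3 (price 511≤1208, miles earned 3225≥2791, duration 8.5≤18.7).
D5: not dominated (best price).
D6: not dominated.
D7: dominated by D6 (price 651≤1307, miles earned 6850≥907, duration 4.4≤5.1).
Pareto-optimal: D1, D2, D3, D5, D6 → 5.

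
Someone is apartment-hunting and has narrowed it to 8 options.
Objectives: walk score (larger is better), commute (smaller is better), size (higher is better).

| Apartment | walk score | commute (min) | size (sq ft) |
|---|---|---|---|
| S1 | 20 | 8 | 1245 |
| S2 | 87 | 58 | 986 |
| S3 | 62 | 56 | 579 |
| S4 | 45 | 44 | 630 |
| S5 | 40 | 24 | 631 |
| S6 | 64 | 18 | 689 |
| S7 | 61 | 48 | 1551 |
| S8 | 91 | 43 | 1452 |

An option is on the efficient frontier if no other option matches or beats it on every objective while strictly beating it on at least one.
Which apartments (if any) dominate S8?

S1: worse on walk score (20 vs 91).
S2: worse on walk score (87 vs 91).
S3: worse on walk score (62 vs 91).
S4: worse on walk score (45 vs 91).
S5: worse on walk score (40 vs 91).
S6: worse on walk score (64 vs 91).
S7: worse on walk score (61 vs 91).
No option dominates S8.

none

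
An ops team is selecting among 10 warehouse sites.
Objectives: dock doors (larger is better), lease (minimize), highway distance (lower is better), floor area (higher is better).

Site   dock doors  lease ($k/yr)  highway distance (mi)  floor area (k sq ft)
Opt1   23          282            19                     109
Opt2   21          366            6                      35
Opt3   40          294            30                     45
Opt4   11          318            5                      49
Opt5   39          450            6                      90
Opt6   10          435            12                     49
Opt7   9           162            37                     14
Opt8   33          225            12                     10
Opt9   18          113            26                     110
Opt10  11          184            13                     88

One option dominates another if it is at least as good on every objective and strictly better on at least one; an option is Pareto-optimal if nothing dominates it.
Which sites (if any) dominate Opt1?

Opt2: worse on dock doors (21 vs 23).
Opt3: worse on lease (294 vs 282).
Opt4: worse on dock doors (11 vs 23).
Opt5: worse on lease (450 vs 282).
Opt6: worse on dock doors (10 vs 23).
Opt7: worse on dock doors (9 vs 23).
Opt8: worse on floor area (10 vs 109).
Opt9: worse on dock doors (18 vs 23).
Opt10: worse on dock doors (11 vs 23).
No option dominates Opt1.

none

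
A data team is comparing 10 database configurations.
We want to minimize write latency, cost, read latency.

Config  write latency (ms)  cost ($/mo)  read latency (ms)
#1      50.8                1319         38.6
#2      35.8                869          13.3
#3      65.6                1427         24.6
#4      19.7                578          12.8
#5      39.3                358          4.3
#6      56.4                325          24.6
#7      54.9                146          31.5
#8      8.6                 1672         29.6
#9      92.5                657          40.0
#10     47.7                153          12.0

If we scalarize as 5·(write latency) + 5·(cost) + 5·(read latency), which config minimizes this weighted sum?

#1: 5·50.8 + 5·1319 + 5·38.6 = 7042.0
#2: 5·35.8 + 5·869 + 5·13.3 = 4590.5
#3: 5·65.6 + 5·1427 + 5·24.6 = 7586.0
#4: 5·19.7 + 5·578 + 5·12.8 = 3052.5
#5: 5·39.3 + 5·358 + 5·4.3 = 2008.0
#6: 5·56.4 + 5·325 + 5·24.6 = 2030.0
#7: 5·54.9 + 5·146 + 5·31.5 = 1162.0
#8: 5·8.6 + 5·1672 + 5·29.6 = 8551.0
#9: 5·92.5 + 5·657 + 5·40.0 = 3947.5
#10: 5·47.7 + 5·153 + 5·12.0 = 1063.5
Lowest: #10 at 1063.5.

#10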